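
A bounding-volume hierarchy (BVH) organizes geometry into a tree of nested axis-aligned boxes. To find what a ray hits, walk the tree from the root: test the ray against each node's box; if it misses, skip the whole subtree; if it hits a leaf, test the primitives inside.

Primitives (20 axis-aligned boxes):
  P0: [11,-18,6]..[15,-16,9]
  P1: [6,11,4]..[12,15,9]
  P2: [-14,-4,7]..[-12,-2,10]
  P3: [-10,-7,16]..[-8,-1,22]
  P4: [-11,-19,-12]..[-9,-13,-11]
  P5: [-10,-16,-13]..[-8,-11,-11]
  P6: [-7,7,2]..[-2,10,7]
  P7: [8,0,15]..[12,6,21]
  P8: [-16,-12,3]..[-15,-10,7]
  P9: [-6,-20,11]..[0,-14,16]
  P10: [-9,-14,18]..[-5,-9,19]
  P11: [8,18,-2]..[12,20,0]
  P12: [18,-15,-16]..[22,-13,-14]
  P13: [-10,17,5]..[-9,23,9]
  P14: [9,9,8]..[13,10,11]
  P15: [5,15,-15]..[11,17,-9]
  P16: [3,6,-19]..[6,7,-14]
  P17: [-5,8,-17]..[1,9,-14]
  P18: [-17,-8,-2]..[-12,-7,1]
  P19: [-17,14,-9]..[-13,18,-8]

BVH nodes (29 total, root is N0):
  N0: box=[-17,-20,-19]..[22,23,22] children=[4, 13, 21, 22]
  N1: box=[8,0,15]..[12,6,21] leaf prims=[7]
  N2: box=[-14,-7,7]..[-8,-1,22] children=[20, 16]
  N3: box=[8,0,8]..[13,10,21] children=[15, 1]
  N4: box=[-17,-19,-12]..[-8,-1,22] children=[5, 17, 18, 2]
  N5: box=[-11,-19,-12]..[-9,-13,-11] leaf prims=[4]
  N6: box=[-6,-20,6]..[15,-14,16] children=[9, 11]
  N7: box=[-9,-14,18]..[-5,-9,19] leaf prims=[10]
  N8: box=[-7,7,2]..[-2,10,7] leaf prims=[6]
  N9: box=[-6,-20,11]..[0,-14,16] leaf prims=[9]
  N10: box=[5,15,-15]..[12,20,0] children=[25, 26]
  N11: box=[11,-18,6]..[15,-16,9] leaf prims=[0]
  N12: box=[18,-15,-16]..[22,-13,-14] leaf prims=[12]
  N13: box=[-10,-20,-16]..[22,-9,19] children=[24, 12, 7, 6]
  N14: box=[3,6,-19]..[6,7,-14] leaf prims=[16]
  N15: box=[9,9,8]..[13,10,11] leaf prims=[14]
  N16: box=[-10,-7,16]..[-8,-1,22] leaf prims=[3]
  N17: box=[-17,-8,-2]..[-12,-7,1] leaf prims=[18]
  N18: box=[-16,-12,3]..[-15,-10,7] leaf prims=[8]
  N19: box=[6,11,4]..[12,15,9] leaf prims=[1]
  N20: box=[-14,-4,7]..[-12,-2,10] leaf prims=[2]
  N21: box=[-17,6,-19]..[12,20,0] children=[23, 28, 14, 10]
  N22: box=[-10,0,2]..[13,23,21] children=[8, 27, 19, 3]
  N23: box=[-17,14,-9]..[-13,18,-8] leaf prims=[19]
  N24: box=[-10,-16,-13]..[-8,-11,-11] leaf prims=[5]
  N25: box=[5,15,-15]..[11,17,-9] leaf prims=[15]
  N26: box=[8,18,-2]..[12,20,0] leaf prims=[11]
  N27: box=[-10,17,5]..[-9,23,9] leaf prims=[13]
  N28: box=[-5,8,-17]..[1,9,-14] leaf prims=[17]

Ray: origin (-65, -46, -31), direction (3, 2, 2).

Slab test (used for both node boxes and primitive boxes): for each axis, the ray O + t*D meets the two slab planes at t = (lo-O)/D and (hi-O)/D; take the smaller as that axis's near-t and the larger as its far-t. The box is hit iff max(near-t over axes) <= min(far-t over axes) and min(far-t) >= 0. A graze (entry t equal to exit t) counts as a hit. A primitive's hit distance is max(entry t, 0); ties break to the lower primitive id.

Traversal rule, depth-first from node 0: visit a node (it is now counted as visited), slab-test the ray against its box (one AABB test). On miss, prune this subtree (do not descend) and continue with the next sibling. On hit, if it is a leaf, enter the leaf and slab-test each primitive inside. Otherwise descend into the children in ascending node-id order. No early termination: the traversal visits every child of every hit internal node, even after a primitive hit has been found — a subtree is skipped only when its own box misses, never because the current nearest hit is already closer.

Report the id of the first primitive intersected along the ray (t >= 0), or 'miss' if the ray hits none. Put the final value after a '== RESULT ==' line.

Traverse from the root:
N0 x:[16,29] y:[13,69/2] z:[6,53/2] -> hit [16,53/2], descend [4, 13, 21, 22]
  N4 x:[16,19] y:[27/2,45/2] z:[19/2,53/2] -> hit [16,19], descend [2, 5, 17, 18]
    N2 x:[17,19] y:[39/2,45/2] z:[19,53/2] -> miss, prune
    N5 x:[18,56/3] y:[27/2,33/2] z:[19/2,10] -> miss, prune
    N17 x:[16,53/3] y:[19,39/2] z:[29/2,16] -> miss, prune
    N18 x:[49/3,50/3] y:[17,18] z:[17,19] -> miss, prune
  N13 x:[55/3,29] y:[13,37/2] z:[15/2,25] -> hit [55/3,37/2], descend [6, 7, 12, 24]
    N6 x:[59/3,80/3] y:[13,16] z:[37/2,47/2] -> miss, prune
    N7 x:[56/3,20] y:[16,37/2] z:[49/2,25] -> miss, prune
    N12 x:[83/3,29] y:[31/2,33/2] z:[15/2,17/2] -> miss, prune
    N24 x:[55/3,19] y:[15,35/2] z:[9,10] -> miss, prune
  N21 x:[16,77/3] y:[26,33] z:[6,31/2] -> miss, prune
  N22 x:[55/3,26] y:[23,69/2] z:[33/2,26] -> hit [23,26], descend [3, 8, 19, 27]
    N3 x:[73/3,26] y:[23,28] z:[39/2,26] -> hit [73/3,26], descend [1, 15]
      N1 x:[73/3,77/3] y:[23,26] z:[23,26] -> hit [73/3,77/3] leaf, test {P7@t=73/3}
      N15 x:[74/3,26] y:[55/2,28] z:[39/2,21] -> miss, prune
    N8 x:[58/3,21] y:[53/2,28] z:[33/2,19] -> miss, prune
    N19 x:[71/3,77/3] y:[57/2,61/2] z:[35/2,20] -> miss, prune
    N27 x:[55/3,56/3] y:[63/2,69/2] z:[18,20] -> miss, prune

order=[0, 4, 2, 5, 17, 18, 13, 6, 7, 12, 24, 21, 22, 3, 1, 15, 8, 19, 27]  |boxes|=19  |leaves|=1  hit=P7

== RESULT ==
7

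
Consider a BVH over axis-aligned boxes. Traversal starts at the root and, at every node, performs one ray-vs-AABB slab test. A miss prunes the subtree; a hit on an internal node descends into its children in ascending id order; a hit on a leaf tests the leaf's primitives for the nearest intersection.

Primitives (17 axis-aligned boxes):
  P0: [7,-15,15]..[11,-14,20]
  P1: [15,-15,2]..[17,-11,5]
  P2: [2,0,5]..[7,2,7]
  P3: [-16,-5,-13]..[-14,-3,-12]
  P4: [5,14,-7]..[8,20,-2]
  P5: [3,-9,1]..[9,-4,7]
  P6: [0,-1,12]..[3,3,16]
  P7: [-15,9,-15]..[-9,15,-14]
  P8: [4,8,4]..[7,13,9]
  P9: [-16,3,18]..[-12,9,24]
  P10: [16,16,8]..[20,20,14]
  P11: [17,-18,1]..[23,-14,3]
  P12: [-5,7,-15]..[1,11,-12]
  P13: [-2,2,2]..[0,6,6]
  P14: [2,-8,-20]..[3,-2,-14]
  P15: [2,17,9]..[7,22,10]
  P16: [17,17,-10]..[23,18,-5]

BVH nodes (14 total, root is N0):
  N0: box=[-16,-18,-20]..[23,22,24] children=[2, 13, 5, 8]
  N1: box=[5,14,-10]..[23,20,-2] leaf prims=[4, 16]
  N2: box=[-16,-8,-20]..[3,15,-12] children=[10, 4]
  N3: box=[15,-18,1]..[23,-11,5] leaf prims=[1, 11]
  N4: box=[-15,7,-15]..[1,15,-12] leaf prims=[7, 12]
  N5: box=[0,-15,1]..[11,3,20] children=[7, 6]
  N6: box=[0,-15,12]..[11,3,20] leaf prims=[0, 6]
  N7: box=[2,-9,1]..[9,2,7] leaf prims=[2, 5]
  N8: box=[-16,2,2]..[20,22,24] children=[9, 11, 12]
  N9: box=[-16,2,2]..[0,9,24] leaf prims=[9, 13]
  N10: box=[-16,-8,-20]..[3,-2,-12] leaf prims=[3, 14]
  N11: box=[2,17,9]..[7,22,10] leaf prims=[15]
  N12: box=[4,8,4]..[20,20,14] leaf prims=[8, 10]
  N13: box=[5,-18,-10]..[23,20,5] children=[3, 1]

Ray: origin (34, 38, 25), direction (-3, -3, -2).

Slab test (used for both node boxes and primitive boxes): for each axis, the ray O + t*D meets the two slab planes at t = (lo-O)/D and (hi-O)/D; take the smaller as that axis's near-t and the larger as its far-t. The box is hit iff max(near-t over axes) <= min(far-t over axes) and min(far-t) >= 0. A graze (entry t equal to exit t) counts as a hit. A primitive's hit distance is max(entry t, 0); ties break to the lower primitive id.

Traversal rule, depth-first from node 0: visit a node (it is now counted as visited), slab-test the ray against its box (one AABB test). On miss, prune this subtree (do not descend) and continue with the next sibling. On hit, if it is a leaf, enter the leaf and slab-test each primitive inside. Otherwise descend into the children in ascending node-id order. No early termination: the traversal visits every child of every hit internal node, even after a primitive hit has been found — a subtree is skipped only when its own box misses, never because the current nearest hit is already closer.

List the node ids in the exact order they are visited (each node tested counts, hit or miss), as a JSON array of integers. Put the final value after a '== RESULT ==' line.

Traverse from the root:
N0 x:[11/3,50/3] y:[16/3,56/3] z:[1/2,45/2] -> hit [16/3,50/3], descend [2, 5, 8, 13]
  N2 x:[31/3,50/3] y:[23/3,46/3] z:[37/2,45/2] -> miss, prune
  N5 x:[23/3,34/3] y:[35/3,53/3] z:[5/2,12] -> miss, prune
  N8 x:[14/3,50/3] y:[16/3,12] z:[1/2,23/2] -> hit [16/3,23/2], descend [9, 11, 12]
    N9 x:[34/3,50/3] y:[29/3,12] z:[1/2,23/2] -> hit [34/3,23/2] leaf, test {P9(miss), P13@t=34/3}
    N11 x:[9,32/3] y:[16/3,7] z:[15/2,8] -> miss, prune
    N12 x:[14/3,10] y:[6,10] z:[11/2,21/2] -> hit [6,10] leaf, test {P8@t=9, P10@t=6}
  N13 x:[11/3,29/3] y:[6,56/3] z:[10,35/2] -> miss, prune

order=[0, 2, 5, 8, 9, 11, 12, 13]  |boxes|=8  |leaves|=2  hit=P10

== RESULT ==
[0, 2, 5, 8, 9, 11, 12, 13]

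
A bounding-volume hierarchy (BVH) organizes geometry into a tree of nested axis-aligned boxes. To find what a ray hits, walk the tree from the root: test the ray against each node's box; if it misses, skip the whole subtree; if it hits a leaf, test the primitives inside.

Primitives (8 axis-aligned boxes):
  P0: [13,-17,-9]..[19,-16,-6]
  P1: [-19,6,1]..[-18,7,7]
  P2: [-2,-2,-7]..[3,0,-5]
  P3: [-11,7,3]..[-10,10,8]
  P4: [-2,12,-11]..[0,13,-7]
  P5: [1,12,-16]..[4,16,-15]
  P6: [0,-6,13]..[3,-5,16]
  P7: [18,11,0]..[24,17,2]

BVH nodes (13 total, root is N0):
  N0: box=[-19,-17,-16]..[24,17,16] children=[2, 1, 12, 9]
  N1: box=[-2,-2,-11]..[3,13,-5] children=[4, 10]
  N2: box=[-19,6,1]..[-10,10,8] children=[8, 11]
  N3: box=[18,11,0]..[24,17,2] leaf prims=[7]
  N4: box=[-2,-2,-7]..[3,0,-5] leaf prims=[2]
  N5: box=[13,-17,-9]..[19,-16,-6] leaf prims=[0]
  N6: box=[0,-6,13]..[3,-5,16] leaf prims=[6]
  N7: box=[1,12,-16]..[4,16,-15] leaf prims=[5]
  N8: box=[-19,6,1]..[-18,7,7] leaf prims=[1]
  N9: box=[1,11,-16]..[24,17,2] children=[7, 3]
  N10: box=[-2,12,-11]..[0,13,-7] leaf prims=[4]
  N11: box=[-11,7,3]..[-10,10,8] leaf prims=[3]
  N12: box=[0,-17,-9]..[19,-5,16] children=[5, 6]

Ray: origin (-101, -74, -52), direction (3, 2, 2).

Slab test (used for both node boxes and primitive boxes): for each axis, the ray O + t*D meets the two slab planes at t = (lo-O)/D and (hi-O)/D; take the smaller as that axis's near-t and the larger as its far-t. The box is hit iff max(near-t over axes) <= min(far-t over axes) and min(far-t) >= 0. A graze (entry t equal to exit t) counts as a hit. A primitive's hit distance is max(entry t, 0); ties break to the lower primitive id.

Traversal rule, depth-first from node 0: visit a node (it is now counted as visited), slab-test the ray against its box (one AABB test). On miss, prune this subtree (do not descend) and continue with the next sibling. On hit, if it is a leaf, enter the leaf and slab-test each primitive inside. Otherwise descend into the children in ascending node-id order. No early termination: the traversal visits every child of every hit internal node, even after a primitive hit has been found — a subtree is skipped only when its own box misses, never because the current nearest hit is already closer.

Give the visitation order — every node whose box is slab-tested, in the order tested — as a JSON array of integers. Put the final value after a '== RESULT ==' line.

Trace the traversal:
N0 x:[82/3,125/3] y:[57/2,91/2] z:[18,34] -> hit [57/2,34], descend [1, 2, 9, 12]
  N1 x:[33,104/3] y:[36,87/2] z:[41/2,47/2] -> miss, prune
  N2 x:[82/3,91/3] y:[40,42] z:[53/2,30] -> miss, prune
  N9 x:[34,125/3] y:[85/2,91/2] z:[18,27] -> miss, prune
  N12 x:[101/3,40] y:[57/2,69/2] z:[43/2,34] -> hit [101/3,34], descend [5, 6]
    N5 x:[38,40] y:[57/2,29] z:[43/2,23] -> miss, prune
    N6 x:[101/3,104/3] y:[34,69/2] z:[65/2,34] -> hit [34,34] leaf, test {P6@t=34}

7 AABB tests over nodes [0, 1, 2, 9, 12, 5, 6]; 1 leaf entered; closest P6.

== RESULT ==
[0, 1, 2, 9, 12, 5, 6]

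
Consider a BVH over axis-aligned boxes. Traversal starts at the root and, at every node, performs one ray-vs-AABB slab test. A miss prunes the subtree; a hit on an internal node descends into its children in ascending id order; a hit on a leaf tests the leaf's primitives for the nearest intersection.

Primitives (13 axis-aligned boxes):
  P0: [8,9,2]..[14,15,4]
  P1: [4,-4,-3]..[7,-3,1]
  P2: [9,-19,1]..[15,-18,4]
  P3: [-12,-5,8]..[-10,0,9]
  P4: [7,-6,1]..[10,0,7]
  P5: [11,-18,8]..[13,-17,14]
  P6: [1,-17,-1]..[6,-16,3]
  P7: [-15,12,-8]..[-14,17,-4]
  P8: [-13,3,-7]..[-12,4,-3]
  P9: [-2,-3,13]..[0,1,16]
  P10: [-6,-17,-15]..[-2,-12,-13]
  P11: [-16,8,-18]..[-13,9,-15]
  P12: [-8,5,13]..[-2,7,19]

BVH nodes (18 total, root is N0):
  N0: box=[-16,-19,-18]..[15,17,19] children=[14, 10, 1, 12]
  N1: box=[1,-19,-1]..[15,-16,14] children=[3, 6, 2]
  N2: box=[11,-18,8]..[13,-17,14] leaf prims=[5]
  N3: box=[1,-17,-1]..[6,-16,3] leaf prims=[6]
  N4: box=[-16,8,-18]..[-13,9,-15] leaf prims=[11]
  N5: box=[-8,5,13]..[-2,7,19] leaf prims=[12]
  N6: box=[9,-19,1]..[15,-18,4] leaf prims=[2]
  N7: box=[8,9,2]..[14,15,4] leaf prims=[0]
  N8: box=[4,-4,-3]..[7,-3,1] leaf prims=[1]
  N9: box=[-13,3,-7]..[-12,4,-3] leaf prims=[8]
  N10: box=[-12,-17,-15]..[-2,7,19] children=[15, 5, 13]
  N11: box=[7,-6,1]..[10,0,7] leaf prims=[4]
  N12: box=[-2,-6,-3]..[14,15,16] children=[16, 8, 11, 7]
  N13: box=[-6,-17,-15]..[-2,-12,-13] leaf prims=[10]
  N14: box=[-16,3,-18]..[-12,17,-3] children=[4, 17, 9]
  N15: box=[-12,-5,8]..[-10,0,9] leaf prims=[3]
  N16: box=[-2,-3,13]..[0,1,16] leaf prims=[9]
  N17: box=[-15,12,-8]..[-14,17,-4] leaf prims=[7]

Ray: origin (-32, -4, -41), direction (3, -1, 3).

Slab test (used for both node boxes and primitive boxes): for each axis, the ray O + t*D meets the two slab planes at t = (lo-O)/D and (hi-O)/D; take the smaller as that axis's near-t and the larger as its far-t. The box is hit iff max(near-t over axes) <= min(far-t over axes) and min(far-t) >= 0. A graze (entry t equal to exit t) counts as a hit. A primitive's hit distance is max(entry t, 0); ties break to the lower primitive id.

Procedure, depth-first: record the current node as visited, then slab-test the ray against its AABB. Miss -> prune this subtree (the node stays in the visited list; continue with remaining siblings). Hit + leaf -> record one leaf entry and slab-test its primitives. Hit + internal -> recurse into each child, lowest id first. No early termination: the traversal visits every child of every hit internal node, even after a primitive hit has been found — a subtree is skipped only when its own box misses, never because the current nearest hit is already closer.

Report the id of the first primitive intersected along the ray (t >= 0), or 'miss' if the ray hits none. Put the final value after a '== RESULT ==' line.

Walk:
N0 x:[16/3,47/3] y:[-21,15] z:[23/3,20] -> hit [23/3,15], descend [1, 10, 12, 14]
  N1 x:[11,47/3] y:[12,15] z:[40/3,55/3] -> hit [40/3,15], descend [2, 3, 6]
    N2 x:[43/3,15] y:[13,14] z:[49/3,55/3] -> miss, prune
    N3 x:[11,38/3] y:[12,13] z:[40/3,44/3] -> miss, prune
    N6 x:[41/3,47/3] y:[14,15] z:[14,15] -> hit [14,15] leaf, test {P2@t=14}
  N10 x:[20/3,10] y:[-11,13] z:[26/3,20] -> hit [26/3,10], descend [5, 13, 15]
    N5 x:[8,10] y:[-11,-9] z:[18,20] -> miss, prune
    N13 x:[26/3,10] y:[8,13] z:[26/3,28/3] -> hit [26/3,28/3] leaf, test {P10@t=26/3}
    N15 x:[20/3,22/3] y:[-4,1] z:[49/3,50/3] -> miss, prune
  N12 x:[10,46/3] y:[-19,2] z:[38/3,19] -> miss, prune
  N14 x:[16/3,20/3] y:[-21,-7] z:[23/3,38/3] -> miss, prune

order=[0, 1, 2, 3, 6, 10, 5, 13, 15, 12, 14]  |boxes|=11  |leaves|=2  hit=P10

== RESULT ==
10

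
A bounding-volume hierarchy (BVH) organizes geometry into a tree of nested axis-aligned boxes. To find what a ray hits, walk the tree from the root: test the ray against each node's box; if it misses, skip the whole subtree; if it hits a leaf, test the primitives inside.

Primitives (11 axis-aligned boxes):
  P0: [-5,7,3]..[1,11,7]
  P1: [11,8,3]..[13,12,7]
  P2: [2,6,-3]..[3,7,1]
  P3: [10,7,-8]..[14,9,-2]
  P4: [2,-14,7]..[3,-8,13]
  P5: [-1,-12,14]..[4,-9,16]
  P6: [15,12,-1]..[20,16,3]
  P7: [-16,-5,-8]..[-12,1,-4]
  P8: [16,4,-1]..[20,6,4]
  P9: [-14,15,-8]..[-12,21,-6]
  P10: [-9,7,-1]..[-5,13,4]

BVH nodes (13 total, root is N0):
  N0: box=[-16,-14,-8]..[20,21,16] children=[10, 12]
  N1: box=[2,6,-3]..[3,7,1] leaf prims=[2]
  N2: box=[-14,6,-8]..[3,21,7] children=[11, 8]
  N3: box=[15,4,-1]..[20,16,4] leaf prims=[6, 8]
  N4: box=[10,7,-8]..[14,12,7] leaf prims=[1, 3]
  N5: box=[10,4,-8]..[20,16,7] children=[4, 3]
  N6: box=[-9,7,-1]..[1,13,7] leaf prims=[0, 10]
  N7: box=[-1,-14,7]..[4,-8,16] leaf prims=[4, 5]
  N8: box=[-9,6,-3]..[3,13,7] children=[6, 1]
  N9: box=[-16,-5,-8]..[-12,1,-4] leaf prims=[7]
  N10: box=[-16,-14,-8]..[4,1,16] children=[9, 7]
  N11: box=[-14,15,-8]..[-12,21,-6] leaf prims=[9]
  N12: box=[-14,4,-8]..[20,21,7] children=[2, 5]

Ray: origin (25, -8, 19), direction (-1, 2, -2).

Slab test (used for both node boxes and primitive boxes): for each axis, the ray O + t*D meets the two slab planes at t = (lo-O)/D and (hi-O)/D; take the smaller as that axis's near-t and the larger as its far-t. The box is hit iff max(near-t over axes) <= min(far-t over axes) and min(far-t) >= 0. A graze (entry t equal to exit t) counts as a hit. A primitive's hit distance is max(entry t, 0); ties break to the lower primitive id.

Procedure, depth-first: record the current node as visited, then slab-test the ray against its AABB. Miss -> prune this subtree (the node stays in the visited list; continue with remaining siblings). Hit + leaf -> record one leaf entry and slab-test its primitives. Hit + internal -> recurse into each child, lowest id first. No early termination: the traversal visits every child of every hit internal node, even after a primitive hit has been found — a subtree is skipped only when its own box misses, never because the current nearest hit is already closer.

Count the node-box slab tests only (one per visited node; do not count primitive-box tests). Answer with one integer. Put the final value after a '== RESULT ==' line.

Walk:
N0 x:[5,41] y:[-3,29/2] z:[3/2,27/2] -> hit [5,27/2], descend [10, 12]
  N10 x:[21,41] y:[-3,9/2] z:[3/2,27/2] -> miss, prune
  N12 x:[5,39] y:[6,29/2] z:[6,27/2] -> hit [6,27/2], descend [2, 5]
    N2 x:[22,39] y:[7,29/2] z:[6,27/2] -> miss, prune
    N5 x:[5,15] y:[6,12] z:[6,27/2] -> hit [6,12], descend [3, 4]
      N3 x:[5,10] y:[6,12] z:[15/2,10] -> hit [15/2,10] leaf, test {P6@t=10, P8(miss)}
      N4 x:[11,15] y:[15/2,10] z:[6,27/2] -> miss, prune

7 AABB tests over nodes [0, 10, 12, 2, 5, 3, 4]; 1 leaf entered; closest P6.

== RESULT ==
7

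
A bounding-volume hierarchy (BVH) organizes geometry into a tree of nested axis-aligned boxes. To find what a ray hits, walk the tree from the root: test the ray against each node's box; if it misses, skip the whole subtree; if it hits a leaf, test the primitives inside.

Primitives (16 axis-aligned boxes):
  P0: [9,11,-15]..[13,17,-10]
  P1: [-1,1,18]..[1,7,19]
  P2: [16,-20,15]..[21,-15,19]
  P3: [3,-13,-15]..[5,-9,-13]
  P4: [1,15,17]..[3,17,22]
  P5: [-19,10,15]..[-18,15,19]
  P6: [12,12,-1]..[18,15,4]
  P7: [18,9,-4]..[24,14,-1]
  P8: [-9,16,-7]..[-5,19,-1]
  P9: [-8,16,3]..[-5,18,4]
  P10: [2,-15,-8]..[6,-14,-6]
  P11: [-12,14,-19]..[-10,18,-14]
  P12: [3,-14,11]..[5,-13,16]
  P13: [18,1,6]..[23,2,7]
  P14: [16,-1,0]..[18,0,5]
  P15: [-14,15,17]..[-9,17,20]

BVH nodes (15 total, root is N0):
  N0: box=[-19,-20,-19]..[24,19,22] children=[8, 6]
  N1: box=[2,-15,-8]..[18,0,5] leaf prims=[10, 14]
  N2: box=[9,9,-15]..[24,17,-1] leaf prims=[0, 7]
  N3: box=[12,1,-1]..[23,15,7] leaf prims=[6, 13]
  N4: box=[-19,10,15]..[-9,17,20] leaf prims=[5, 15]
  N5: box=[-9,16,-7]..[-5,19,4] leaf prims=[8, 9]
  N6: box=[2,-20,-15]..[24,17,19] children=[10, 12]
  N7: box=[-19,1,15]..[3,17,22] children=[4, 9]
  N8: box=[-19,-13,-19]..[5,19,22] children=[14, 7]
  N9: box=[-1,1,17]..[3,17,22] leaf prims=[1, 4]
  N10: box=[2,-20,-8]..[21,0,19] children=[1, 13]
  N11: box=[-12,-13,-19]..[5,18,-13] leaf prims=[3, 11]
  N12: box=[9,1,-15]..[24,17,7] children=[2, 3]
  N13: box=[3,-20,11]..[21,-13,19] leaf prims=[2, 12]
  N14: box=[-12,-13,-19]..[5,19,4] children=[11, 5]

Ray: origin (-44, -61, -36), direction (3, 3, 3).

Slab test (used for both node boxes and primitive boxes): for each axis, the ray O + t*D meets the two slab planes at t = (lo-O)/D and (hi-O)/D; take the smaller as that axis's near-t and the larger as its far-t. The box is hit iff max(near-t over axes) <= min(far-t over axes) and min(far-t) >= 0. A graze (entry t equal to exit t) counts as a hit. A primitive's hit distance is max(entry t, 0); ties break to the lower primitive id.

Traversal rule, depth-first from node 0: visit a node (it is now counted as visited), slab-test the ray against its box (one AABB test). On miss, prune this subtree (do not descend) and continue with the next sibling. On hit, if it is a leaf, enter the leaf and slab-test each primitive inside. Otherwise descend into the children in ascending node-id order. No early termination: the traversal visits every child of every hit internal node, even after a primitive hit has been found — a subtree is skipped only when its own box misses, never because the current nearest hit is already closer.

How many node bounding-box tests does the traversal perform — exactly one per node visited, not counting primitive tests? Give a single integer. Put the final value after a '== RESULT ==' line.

Traverse from the root:
N0 x:[25/3,68/3] y:[41/3,80/3] z:[17/3,58/3] -> hit [41/3,58/3], descend [6, 8]
  N6 x:[46/3,68/3] y:[41/3,26] z:[7,55/3] -> hit [46/3,55/3], descend [10, 12]
    N10 x:[46/3,65/3] y:[41/3,61/3] z:[28/3,55/3] -> hit [46/3,55/3], descend [1, 13]
      N1 x:[46/3,62/3] y:[46/3,61/3] z:[28/3,41/3] -> miss, prune
      N13 x:[47/3,65/3] y:[41/3,16] z:[47/3,55/3] -> hit [47/3,16] leaf, test {P2(miss), P12@t=47/3}
    N12 x:[53/3,68/3] y:[62/3,26] z:[7,43/3] -> miss, prune
  N8 x:[25/3,49/3] y:[16,80/3] z:[17/3,58/3] -> hit [16,49/3], descend [7, 14]
    N7 x:[25/3,47/3] y:[62/3,26] z:[17,58/3] -> miss, prune
    N14 x:[32/3,49/3] y:[16,80/3] z:[17/3,40/3] -> miss, prune

Visited [0, 6, 10, 1, 13, 12, 8, 7, 14]. Tests: 9 box, 1 leaf. Nearest: P12.

== RESULT ==
9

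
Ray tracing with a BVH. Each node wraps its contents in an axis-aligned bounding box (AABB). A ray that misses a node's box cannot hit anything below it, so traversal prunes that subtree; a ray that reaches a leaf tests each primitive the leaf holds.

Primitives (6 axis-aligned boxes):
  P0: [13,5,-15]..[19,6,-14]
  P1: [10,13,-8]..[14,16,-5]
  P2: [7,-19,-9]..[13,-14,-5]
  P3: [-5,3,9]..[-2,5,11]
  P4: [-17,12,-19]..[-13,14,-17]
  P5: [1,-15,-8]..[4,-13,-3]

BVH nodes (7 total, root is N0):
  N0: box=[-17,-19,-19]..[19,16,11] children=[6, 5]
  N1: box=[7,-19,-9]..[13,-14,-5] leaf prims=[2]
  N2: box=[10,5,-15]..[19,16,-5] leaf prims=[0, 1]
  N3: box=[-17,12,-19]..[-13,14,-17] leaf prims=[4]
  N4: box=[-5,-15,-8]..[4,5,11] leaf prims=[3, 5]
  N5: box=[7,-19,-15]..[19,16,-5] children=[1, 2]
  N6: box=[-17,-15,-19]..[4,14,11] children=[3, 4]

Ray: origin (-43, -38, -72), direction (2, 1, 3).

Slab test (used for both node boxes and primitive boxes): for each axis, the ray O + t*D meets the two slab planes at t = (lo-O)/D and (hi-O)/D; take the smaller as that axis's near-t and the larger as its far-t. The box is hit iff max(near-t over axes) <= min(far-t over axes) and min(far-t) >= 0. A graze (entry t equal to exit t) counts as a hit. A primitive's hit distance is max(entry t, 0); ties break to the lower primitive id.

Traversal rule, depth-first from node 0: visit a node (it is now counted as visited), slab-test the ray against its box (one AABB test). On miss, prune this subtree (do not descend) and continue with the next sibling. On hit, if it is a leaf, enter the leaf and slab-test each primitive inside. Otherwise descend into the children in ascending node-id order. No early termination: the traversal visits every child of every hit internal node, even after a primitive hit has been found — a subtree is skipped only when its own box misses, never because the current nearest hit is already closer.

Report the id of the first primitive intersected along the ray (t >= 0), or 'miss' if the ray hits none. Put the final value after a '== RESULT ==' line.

Trace the traversal:
N0 x:[13,31] y:[19,54] z:[53/3,83/3] -> hit [19,83/3], descend [5, 6]
  N5 x:[25,31] y:[19,54] z:[19,67/3] -> miss, prune
  N6 x:[13,47/2] y:[23,52] z:[53/3,83/3] -> hit [23,47/2], descend [3, 4]
    N3 x:[13,15] y:[50,52] z:[53/3,55/3] -> miss, prune
    N4 x:[19,47/2] y:[23,43] z:[64/3,83/3] -> hit [23,47/2] leaf, test {P3(miss), P5@t=23}

Summary -> nodes [0, 5, 6, 3, 4]; box-tests=5; leaf-entries=1; first=P5

== RESULT ==
5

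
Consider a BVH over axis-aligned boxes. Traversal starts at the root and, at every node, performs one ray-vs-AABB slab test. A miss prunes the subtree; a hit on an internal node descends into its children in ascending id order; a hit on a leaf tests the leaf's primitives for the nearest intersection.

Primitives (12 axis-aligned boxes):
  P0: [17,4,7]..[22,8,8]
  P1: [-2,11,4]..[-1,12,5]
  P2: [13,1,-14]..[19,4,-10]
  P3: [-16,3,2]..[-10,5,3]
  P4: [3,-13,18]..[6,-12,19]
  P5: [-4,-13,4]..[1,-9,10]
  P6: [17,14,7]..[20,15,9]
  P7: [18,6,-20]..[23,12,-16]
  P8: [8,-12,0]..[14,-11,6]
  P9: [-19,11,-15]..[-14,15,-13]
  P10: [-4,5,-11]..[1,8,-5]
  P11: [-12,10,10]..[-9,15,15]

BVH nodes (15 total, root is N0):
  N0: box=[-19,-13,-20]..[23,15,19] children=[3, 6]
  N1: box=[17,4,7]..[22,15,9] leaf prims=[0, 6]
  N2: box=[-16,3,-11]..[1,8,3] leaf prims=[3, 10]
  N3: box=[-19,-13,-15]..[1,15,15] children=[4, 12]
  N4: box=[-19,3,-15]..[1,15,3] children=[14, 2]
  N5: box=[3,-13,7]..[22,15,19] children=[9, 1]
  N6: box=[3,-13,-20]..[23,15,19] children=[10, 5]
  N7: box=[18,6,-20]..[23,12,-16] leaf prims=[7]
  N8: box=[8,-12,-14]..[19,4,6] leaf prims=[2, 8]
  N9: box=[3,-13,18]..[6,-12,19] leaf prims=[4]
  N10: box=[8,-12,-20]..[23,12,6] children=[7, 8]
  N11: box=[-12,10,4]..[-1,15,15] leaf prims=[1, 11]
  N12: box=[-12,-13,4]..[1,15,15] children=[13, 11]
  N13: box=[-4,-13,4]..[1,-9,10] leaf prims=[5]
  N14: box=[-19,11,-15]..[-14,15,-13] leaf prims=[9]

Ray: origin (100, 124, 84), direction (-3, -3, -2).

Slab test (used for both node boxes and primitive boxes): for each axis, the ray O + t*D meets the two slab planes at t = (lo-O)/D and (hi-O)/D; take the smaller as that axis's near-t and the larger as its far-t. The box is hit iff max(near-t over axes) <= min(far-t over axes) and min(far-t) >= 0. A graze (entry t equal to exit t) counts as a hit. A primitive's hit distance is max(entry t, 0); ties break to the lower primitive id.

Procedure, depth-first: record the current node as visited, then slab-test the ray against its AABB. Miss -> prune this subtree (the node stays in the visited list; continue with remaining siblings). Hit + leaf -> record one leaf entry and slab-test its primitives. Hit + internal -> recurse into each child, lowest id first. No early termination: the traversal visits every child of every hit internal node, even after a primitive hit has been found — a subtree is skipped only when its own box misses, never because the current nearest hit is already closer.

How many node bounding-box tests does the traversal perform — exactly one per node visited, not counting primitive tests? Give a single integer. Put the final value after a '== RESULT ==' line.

Traverse from the root:
N0 x:[77/3,119/3] y:[109/3,137/3] z:[65/2,52] -> hit [109/3,119/3], descend [3, 6]
  N3 x:[33,119/3] y:[109/3,137/3] z:[69/2,99/2] -> hit [109/3,119/3], descend [4, 12]
    N4 x:[33,119/3] y:[109/3,121/3] z:[81/2,99/2] -> miss, prune
    N12 x:[33,112/3] y:[109/3,137/3] z:[69/2,40] -> hit [109/3,112/3], descend [11, 13]
      N11 x:[101/3,112/3] y:[109/3,38] z:[69/2,40] -> hit [109/3,112/3] leaf, test {P1(miss), P11@t=109/3}
      N13 x:[33,104/3] y:[133/3,137/3] z:[37,40] -> miss, prune
  N6 x:[77/3,97/3] y:[109/3,137/3] z:[65/2,52] -> miss, prune

Summary -> nodes [0, 3, 4, 12, 11, 13, 6]; box-tests=7; leaf-entries=1; first=P11

== RESULT ==
7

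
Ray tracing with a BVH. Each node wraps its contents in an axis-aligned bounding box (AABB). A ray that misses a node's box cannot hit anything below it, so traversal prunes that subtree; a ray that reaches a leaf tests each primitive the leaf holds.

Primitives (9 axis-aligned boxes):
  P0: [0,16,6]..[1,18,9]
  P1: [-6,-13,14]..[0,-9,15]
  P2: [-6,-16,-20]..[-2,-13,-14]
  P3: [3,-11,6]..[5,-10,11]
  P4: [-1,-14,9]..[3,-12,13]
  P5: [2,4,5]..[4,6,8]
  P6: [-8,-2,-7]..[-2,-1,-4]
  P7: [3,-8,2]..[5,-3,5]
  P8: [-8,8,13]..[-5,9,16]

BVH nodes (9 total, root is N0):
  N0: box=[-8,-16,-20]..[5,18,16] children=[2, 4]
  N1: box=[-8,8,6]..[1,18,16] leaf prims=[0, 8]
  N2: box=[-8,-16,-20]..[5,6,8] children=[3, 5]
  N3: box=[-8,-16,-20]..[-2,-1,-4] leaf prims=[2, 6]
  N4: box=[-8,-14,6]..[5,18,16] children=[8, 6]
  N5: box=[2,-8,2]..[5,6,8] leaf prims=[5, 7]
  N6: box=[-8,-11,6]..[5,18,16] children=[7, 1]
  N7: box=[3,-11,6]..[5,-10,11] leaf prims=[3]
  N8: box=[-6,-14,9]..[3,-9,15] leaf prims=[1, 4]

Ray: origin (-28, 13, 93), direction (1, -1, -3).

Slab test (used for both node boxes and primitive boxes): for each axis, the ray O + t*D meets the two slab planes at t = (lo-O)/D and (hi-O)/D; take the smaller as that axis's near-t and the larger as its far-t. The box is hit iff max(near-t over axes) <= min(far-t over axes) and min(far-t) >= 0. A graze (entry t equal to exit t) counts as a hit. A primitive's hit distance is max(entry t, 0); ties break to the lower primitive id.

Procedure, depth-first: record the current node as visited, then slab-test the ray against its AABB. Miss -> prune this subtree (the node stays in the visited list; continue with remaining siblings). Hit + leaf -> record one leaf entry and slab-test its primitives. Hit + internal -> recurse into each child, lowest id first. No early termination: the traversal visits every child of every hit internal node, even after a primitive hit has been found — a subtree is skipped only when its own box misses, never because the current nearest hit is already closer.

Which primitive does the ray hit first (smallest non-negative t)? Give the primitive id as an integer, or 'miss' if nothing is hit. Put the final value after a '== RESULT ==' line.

Walk:
N0 x:[20,33] y:[-5,29] z:[77/3,113/3] -> hit [77/3,29], descend [2, 4]
  N2 x:[20,33] y:[7,29] z:[85/3,113/3] -> hit [85/3,29], descend [3, 5]
    N3 x:[20,26] y:[14,29] z:[97/3,113/3] -> miss, prune
    N5 x:[30,33] y:[7,21] z:[85/3,91/3] -> miss, prune
  N4 x:[20,33] y:[-5,27] z:[77/3,29] -> hit [77/3,27], descend [6, 8]
    N6 x:[20,33] y:[-5,24] z:[77/3,29] -> miss, prune
    N8 x:[22,31] y:[22,27] z:[26,28] -> hit [26,27] leaf, test {P1@t=26, P4@t=27}

7 AABB tests over nodes [0, 2, 3, 5, 4, 6, 8]; 1 leaf entered; closest P1.

== RESULT ==
1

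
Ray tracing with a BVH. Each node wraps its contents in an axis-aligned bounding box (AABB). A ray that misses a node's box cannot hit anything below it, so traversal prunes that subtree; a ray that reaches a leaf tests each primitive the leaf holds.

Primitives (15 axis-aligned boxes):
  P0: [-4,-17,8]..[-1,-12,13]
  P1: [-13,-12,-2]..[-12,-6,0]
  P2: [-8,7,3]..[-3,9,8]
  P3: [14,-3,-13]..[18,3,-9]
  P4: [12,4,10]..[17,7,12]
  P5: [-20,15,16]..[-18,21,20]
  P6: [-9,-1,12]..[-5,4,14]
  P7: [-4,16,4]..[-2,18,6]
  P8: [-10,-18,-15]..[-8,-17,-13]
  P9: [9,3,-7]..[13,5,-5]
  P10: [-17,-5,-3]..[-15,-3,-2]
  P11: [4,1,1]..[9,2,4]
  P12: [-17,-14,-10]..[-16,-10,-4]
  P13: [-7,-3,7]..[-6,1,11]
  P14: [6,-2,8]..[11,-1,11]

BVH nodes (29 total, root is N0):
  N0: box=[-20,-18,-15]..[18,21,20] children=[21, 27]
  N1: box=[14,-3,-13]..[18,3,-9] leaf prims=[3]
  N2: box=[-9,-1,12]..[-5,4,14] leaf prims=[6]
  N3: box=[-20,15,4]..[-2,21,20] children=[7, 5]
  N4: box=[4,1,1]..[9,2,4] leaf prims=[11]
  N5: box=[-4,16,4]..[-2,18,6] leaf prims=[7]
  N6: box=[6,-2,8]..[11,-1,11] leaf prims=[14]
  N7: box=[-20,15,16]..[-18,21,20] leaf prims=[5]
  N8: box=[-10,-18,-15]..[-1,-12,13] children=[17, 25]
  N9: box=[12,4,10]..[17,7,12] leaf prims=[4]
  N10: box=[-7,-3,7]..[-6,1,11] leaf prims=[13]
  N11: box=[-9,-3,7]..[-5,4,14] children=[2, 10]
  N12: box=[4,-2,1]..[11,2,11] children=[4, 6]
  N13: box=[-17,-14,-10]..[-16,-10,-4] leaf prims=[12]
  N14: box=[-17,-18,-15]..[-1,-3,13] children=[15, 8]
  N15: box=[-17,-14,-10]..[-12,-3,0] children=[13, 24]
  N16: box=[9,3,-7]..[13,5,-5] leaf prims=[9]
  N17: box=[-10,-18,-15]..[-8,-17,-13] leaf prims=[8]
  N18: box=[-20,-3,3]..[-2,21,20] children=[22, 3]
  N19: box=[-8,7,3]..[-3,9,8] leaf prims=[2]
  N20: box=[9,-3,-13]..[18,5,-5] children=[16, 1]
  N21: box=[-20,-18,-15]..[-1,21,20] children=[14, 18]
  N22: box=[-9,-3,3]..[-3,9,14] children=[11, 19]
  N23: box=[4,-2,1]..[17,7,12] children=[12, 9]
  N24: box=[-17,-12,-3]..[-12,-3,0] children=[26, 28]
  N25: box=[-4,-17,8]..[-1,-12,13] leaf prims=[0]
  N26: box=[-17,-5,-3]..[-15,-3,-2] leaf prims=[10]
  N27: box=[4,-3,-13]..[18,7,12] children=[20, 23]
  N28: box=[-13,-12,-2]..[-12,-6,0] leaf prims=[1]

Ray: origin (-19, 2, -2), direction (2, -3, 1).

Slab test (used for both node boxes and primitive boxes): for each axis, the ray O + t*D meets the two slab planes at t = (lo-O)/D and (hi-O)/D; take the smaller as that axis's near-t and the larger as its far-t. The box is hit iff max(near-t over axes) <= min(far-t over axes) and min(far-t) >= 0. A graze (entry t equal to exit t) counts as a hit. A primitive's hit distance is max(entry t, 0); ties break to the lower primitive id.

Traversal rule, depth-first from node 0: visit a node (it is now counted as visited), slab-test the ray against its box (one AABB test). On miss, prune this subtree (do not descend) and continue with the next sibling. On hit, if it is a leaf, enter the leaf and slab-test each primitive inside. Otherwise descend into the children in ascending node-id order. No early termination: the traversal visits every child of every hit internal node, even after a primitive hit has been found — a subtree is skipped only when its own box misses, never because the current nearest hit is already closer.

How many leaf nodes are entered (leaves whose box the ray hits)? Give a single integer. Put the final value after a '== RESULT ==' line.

Walk:
N0 x:[-1/2,37/2] y:[-19/3,20/3] z:[-13,22] -> hit [-1/2,20/3], descend [21, 27]
  N21 x:[-1/2,9] y:[-19/3,20/3] z:[-13,22] -> hit [-1/2,20/3], descend [14, 18]
    N14 x:[1,9] y:[5/3,20/3] z:[-13,15] -> hit [5/3,20/3], descend [8, 15]
      N8 x:[9/2,9] y:[14/3,20/3] z:[-13,15] -> hit [14/3,20/3], descend [17, 25]
        N17 x:[9/2,11/2] y:[19/3,20/3] z:[-13,-11] -> miss, prune
        N25 x:[15/2,9] y:[14/3,19/3] z:[10,15] -> miss, prune
      N15 x:[1,7/2] y:[5/3,16/3] z:[-8,2] -> hit [5/3,2], descend [13, 24]
        N13 x:[1,3/2] y:[4,16/3] z:[-8,-2] -> miss, prune
        N24 x:[1,7/2] y:[5/3,14/3] z:[-1,2] -> hit [5/3,2], descend [26, 28]
          N26 x:[1,2] y:[5/3,7/3] z:[-1,0] -> miss, prune
          N28 x:[3,7/2] y:[8/3,14/3] z:[0,2] -> miss, prune
    N18 x:[-1/2,17/2] y:[-19/3,5/3] z:[5,22] -> miss, prune
  N27 x:[23/2,37/2] y:[-5/3,5/3] z:[-11,14] -> miss, prune

Summary -> nodes [0, 21, 14, 8, 17, 25, 15, 13, 24, 26, 28, 18, 27]; box-tests=13; leaf-entries=0; first=miss

== RESULT ==
0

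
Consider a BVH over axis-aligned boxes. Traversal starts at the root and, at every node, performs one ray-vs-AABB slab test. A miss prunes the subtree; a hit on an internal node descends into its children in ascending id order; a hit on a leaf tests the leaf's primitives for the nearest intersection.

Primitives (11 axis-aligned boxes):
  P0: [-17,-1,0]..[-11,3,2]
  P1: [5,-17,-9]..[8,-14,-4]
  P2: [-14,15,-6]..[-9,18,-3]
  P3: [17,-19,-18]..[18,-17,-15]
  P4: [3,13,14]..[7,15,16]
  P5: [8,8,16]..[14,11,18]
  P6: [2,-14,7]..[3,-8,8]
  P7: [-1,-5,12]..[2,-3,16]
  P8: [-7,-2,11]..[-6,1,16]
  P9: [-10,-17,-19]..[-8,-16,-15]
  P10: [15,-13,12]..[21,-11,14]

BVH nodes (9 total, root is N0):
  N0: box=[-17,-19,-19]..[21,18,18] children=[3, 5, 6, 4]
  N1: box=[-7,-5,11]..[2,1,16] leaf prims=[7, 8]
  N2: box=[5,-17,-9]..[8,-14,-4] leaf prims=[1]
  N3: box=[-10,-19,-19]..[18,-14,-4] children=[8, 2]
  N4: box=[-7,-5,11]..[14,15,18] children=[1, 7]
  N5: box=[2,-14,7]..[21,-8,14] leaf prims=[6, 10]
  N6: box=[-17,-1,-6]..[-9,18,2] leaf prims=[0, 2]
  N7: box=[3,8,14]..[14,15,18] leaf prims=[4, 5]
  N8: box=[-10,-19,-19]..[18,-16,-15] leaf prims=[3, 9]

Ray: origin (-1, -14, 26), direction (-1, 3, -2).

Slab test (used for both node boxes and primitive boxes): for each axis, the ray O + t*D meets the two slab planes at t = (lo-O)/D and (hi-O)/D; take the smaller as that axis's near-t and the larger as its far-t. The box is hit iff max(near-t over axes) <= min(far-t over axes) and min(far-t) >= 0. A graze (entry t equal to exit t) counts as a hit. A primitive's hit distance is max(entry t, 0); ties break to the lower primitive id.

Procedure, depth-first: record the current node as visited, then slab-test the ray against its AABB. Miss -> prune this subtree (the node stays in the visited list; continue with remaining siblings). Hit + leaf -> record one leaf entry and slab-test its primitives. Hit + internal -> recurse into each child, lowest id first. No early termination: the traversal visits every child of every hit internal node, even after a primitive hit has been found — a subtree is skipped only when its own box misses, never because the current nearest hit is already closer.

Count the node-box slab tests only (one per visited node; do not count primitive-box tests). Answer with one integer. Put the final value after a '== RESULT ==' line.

Trace the traversal:
N0 x:[-22,16] y:[-5/3,32/3] z:[4,45/2] -> hit [4,32/3], descend [3, 4, 5, 6]
  N3 x:[-19,9] y:[-5/3,0] z:[15,45/2] -> miss, prune
  N4 x:[-15,6] y:[3,29/3] z:[4,15/2] -> hit [4,6], descend [1, 7]
    N1 x:[-3,6] y:[3,5] z:[5,15/2] -> hit [5,5] leaf, test {P7(miss), P8@t=5}
    N7 x:[-15,-4] y:[22/3,29/3] z:[4,6] -> miss, prune
  N5 x:[-22,-3] y:[0,2] z:[6,19/2] -> miss, prune
  N6 x:[8,16] y:[13/3,32/3] z:[12,16] -> miss, prune

7 AABB tests over nodes [0, 3, 4, 1, 7, 5, 6]; 1 leaf entered; closest P8.

== RESULT ==
7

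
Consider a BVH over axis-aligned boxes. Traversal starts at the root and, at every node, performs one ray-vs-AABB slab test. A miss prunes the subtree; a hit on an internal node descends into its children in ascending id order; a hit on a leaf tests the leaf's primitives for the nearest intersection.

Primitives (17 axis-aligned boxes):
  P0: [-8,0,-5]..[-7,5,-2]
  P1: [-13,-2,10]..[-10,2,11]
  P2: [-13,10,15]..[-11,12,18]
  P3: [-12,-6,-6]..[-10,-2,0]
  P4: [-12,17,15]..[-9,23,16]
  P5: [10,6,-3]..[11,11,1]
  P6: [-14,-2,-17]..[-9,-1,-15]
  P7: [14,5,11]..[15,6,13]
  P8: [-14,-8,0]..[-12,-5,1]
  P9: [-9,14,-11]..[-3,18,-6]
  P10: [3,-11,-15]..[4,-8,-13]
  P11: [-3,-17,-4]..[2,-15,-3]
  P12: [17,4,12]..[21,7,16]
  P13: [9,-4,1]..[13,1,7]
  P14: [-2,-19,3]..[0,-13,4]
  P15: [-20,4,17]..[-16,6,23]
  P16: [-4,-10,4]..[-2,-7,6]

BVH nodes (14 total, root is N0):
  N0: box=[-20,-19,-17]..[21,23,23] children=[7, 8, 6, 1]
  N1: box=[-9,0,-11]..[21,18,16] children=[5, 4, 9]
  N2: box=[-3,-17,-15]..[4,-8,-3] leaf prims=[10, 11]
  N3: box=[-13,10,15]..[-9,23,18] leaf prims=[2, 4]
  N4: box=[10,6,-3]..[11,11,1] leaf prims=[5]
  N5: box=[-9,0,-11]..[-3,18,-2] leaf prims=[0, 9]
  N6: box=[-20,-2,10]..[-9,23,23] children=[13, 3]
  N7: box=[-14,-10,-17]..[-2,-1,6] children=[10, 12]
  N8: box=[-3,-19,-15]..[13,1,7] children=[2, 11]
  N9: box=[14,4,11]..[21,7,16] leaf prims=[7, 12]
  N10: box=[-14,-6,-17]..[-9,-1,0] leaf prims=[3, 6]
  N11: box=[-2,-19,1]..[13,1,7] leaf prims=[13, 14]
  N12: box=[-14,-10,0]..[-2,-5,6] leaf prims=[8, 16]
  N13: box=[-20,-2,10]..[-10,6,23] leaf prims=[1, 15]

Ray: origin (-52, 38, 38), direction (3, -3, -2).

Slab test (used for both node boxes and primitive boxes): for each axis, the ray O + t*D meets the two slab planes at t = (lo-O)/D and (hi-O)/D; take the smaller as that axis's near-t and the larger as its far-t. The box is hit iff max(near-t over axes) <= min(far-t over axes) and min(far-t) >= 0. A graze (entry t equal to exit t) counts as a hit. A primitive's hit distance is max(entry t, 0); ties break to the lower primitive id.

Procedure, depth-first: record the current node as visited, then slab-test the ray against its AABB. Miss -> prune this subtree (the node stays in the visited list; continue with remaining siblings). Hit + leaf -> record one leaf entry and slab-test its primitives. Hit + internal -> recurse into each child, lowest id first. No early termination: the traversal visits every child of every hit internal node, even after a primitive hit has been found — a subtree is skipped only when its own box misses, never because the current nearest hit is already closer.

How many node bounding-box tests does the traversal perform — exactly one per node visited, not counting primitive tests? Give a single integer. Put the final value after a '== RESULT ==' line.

Walk:
N0 x:[32/3,73/3] y:[5,19] z:[15/2,55/2] -> hit [32/3,19], descend [1, 6, 7, 8]
  N1 x:[43/3,73/3] y:[20/3,38/3] z:[11,49/2] -> miss, prune
  N6 x:[32/3,43/3] y:[5,40/3] z:[15/2,14] -> hit [32/3,40/3], descend [3, 13]
    N3 x:[13,43/3] y:[5,28/3] z:[10,23/2] -> miss, prune
    N13 x:[32/3,14] y:[32/3,40/3] z:[15/2,14] -> hit [32/3,40/3] leaf, test {P1(miss), P15(miss)}
  N7 x:[38/3,50/3] y:[13,16] z:[16,55/2] -> hit [16,16], descend [10, 12]
    N10 x:[38/3,43/3] y:[13,44/3] z:[19,55/2] -> miss, prune
    N12 x:[38/3,50/3] y:[43/3,16] z:[16,19] -> hit [16,16] leaf, test {P8(miss), P16@t=16}
  N8 x:[49/3,65/3] y:[37/3,19] z:[31/2,53/2] -> hit [49/3,19], descend [2, 11]
    N2 x:[49/3,56/3] y:[46/3,55/3] z:[41/2,53/2] -> miss, prune
    N11 x:[50/3,65/3] y:[37/3,19] z:[31/2,37/2] -> hit [50/3,37/2] leaf, test {P13(miss), P14@t=17}

Visited [0, 1, 6, 3, 13, 7, 10, 12, 8, 2, 11]. Tests: 11 box, 3 leaf. Nearest: P16.

== RESULT ==
11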